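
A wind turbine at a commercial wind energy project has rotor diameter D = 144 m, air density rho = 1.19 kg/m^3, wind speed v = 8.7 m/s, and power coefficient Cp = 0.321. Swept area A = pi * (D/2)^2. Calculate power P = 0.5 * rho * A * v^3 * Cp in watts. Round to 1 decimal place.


Step 1 -- Compute swept area:
  A = pi * (D/2)^2 = pi * (144/2)^2 = 16286.02 m^2
Step 2 -- Apply wind power equation:
  P = 0.5 * rho * A * v^3 * Cp
  v^3 = 8.7^3 = 658.503
  P = 0.5 * 1.19 * 16286.02 * 658.503 * 0.321
  P = 2048305.0 W

2048305.0


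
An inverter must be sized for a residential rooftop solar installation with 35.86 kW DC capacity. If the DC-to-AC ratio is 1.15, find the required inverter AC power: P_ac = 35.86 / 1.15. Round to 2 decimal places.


The inverter AC capacity is determined by the DC/AC ratio.
Given: P_dc = 35.86 kW, DC/AC ratio = 1.15
P_ac = P_dc / ratio = 35.86 / 1.15
P_ac = 31.18 kW

31.18


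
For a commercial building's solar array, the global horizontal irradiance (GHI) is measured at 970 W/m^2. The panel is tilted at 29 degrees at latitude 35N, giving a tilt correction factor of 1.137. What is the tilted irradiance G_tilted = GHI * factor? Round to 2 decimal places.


Identify the given values:
  GHI = 970 W/m^2, tilt correction factor = 1.137
Apply the formula G_tilted = GHI * factor:
  G_tilted = 970 * 1.137
  G_tilted = 1102.89 W/m^2

1102.89


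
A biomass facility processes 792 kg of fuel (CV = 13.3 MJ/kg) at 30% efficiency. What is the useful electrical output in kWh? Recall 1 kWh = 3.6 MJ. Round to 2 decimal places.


Total energy = mass * CV = 792 * 13.3 = 10533.6 MJ
Useful energy = total * eta = 10533.6 * 0.3 = 3160.08 MJ
Convert to kWh: 3160.08 / 3.6
Useful energy = 877.80 kWh

877.80


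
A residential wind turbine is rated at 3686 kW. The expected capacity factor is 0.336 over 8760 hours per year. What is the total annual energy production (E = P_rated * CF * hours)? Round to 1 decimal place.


Annual energy = rated_kW * capacity_factor * hours_per_year
Given: P_rated = 3686 kW, CF = 0.336, hours = 8760
E = 3686 * 0.336 * 8760
E = 10849225.0 kWh

10849225.0


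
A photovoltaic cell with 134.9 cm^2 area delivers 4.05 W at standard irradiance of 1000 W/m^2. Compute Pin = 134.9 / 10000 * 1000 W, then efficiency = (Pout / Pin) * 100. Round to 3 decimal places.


First compute the input power:
  Pin = area_cm2 / 10000 * G = 134.9 / 10000 * 1000 = 13.49 W
Then compute efficiency:
  Efficiency = (Pout / Pin) * 100 = (4.05 / 13.49) * 100
  Efficiency = 30.022%

30.022


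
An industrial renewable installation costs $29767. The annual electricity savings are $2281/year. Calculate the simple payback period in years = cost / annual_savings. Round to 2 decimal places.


Simple payback period = initial cost / annual savings
Payback = 29767 / 2281
Payback = 13.05 years

13.05


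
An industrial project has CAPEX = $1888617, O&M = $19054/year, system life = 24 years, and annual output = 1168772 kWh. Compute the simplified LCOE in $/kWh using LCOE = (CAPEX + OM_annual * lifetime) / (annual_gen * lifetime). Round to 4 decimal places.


Total cost = CAPEX + OM * lifetime = 1888617 + 19054 * 24 = 1888617 + 457296 = 2345913
Total generation = annual * lifetime = 1168772 * 24 = 28050528 kWh
LCOE = 2345913 / 28050528
LCOE = 0.0836 $/kWh

0.0836


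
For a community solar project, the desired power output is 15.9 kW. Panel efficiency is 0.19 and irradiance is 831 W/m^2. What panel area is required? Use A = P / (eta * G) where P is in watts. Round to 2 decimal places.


Convert target power to watts: P = 15.9 * 1000 = 15900.0 W
Compute denominator: eta * G = 0.19 * 831 = 157.89
Required area A = P / (eta * G) = 15900.0 / 157.89
A = 100.70 m^2

100.70


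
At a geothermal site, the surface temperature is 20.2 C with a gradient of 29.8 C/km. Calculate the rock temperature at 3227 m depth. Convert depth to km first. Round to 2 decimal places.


Convert depth to km: 3227 / 1000 = 3.227 km
Temperature increase = gradient * depth_km = 29.8 * 3.227 = 96.16 C
Temperature at depth = T_surface + delta_T = 20.2 + 96.16
T = 116.36 C

116.36


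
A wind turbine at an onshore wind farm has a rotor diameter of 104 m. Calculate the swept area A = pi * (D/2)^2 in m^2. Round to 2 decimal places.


Compute the rotor radius:
  r = D / 2 = 104 / 2 = 52.0 m
Calculate swept area:
  A = pi * r^2 = pi * 52.0^2
  A = 8494.87 m^2

8494.87


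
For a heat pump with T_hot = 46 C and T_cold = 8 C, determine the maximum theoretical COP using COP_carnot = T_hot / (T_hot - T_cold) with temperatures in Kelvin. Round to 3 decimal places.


Convert to Kelvin:
  T_hot = 46 + 273.15 = 319.15 K
  T_cold = 8 + 273.15 = 281.15 K
Apply Carnot COP formula:
  COP = T_hot_K / (T_hot_K - T_cold_K) = 319.15 / 38.0
  COP = 8.399

8.399


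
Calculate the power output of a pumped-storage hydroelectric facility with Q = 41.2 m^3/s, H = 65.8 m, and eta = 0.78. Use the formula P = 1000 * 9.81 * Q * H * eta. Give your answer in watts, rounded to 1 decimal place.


Apply the hydropower formula P = rho * g * Q * H * eta
rho * g = 1000 * 9.81 = 9810.0
P = 9810.0 * 41.2 * 65.8 * 0.78
P = 20743723.7 W

20743723.7


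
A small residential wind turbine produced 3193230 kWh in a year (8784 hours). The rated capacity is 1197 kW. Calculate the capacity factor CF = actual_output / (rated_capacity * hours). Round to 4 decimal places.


Capacity factor = actual output / maximum possible output
Maximum possible = rated * hours = 1197 * 8784 = 10514448 kWh
CF = 3193230 / 10514448
CF = 0.3037

0.3037


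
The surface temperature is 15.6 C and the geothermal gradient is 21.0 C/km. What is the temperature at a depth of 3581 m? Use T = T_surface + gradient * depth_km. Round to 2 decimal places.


Convert depth to km: 3581 / 1000 = 3.581 km
Temperature increase = gradient * depth_km = 21.0 * 3.581 = 75.2 C
Temperature at depth = T_surface + delta_T = 15.6 + 75.2
T = 90.80 C

90.80


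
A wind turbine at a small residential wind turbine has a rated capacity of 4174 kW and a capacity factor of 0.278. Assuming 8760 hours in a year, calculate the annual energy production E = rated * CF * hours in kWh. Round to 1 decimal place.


Annual energy = rated_kW * capacity_factor * hours_per_year
Given: P_rated = 4174 kW, CF = 0.278, hours = 8760
E = 4174 * 0.278 * 8760
E = 10164858.7 kWh

10164858.7


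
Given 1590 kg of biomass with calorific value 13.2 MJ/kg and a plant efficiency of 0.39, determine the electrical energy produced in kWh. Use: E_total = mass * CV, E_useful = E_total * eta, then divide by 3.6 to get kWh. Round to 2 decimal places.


Total energy = mass * CV = 1590 * 13.2 = 20988.0 MJ
Useful energy = total * eta = 20988.0 * 0.39 = 8185.32 MJ
Convert to kWh: 8185.32 / 3.6
Useful energy = 2273.70 kWh

2273.70


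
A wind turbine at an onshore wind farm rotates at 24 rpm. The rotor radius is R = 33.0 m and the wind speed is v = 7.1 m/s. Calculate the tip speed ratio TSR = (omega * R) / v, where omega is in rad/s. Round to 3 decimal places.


Convert rotational speed to rad/s:
  omega = 24 * 2 * pi / 60 = 2.5133 rad/s
Compute tip speed:
  v_tip = omega * R = 2.5133 * 33.0 = 82.938 m/s
Tip speed ratio:
  TSR = v_tip / v_wind = 82.938 / 7.1 = 11.681

11.681


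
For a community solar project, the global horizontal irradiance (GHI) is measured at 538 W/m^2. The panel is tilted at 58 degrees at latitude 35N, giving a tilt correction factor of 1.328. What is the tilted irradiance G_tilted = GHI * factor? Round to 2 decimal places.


Identify the given values:
  GHI = 538 W/m^2, tilt correction factor = 1.328
Apply the formula G_tilted = GHI * factor:
  G_tilted = 538 * 1.328
  G_tilted = 714.46 W/m^2

714.46


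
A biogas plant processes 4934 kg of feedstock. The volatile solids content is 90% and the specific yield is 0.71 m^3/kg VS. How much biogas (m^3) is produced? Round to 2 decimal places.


Compute volatile solids:
  VS = mass * VS_fraction = 4934 * 0.9 = 4440.6 kg
Calculate biogas volume:
  Biogas = VS * specific_yield = 4440.6 * 0.71
  Biogas = 3152.83 m^3

3152.83


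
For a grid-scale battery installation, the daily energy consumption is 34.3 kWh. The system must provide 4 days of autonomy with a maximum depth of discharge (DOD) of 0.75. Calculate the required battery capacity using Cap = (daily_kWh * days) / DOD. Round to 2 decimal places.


Total energy needed = daily * days = 34.3 * 4 = 137.2 kWh
Account for depth of discharge:
  Cap = total_energy / DOD = 137.2 / 0.75
  Cap = 182.93 kWh

182.93


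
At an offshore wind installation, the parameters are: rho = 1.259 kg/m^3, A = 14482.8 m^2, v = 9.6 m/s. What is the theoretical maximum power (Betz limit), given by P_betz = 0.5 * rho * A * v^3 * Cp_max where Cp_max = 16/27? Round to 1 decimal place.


The Betz coefficient Cp_max = 16/27 = 0.5926
v^3 = 9.6^3 = 884.736
P_betz = 0.5 * rho * A * v^3 * Cp_max
P_betz = 0.5 * 1.259 * 14482.8 * 884.736 * 0.5926
P_betz = 4779893.1 W

4779893.1


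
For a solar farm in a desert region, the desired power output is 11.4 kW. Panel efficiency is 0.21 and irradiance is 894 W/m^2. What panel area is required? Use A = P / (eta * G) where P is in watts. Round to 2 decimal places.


Convert target power to watts: P = 11.4 * 1000 = 11400.0 W
Compute denominator: eta * G = 0.21 * 894 = 187.74
Required area A = P / (eta * G) = 11400.0 / 187.74
A = 60.72 m^2

60.72


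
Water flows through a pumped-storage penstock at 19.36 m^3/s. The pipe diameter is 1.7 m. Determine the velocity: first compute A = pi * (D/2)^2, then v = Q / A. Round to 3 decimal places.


Compute pipe cross-sectional area:
  A = pi * (D/2)^2 = pi * (1.7/2)^2 = 2.2698 m^2
Calculate velocity:
  v = Q / A = 19.36 / 2.2698
  v = 8.529 m/s

8.529


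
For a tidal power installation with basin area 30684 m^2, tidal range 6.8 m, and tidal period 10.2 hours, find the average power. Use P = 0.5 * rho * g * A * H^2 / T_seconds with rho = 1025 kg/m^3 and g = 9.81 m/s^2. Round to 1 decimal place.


Convert period to seconds: T = 10.2 * 3600 = 36720.0 s
H^2 = 6.8^2 = 46.24
P = 0.5 * rho * g * A * H^2 / T
P = 0.5 * 1025 * 9.81 * 30684 * 46.24 / 36720.0
P = 194263.0 W

194263.0


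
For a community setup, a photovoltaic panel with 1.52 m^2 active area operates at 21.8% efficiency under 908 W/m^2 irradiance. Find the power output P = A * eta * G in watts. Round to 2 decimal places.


Use the solar power formula P = A * eta * G.
Given: A = 1.52 m^2, eta = 0.218, G = 908 W/m^2
P = 1.52 * 0.218 * 908
P = 300.87 W

300.87


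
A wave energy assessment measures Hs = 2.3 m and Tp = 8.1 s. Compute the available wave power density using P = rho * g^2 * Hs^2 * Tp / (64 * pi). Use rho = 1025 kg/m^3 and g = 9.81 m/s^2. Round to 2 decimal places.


Apply wave power formula:
  g^2 = 9.81^2 = 96.2361
  Hs^2 = 2.3^2 = 5.29
  Numerator = rho * g^2 * Hs^2 * Tp = 1025 * 96.2361 * 5.29 * 8.1 = 4226711.17
  Denominator = 64 * pi = 201.0619
  P = 4226711.17 / 201.0619 = 21021.94 W/m

21021.94


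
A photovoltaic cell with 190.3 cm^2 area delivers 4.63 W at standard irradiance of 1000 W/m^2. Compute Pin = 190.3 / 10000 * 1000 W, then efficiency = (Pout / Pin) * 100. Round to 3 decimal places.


First compute the input power:
  Pin = area_cm2 / 10000 * G = 190.3 / 10000 * 1000 = 19.03 W
Then compute efficiency:
  Efficiency = (Pout / Pin) * 100 = (4.63 / 19.03) * 100
  Efficiency = 24.330%

24.330


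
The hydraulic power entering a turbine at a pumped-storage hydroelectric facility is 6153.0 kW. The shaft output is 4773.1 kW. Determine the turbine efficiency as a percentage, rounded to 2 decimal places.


Turbine efficiency = (output power / input power) * 100
eta = (4773.1 / 6153.0) * 100
eta = 77.57%

77.57


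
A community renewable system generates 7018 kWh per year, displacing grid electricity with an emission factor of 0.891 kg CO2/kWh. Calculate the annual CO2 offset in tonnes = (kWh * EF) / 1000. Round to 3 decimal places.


CO2 offset in kg = generation * emission_factor
CO2 offset = 7018 * 0.891 = 6253.04 kg
Convert to tonnes:
  CO2 offset = 6253.04 / 1000 = 6.253 tonnes

6.253


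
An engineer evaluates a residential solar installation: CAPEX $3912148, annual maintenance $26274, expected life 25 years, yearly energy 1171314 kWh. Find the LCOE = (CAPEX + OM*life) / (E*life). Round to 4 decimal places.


Total cost = CAPEX + OM * lifetime = 3912148 + 26274 * 25 = 3912148 + 656850 = 4568998
Total generation = annual * lifetime = 1171314 * 25 = 29282850 kWh
LCOE = 4568998 / 29282850
LCOE = 0.1560 $/kWh

0.1560


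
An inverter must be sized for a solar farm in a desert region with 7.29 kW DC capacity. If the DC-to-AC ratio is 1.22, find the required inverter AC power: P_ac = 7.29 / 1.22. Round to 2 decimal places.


The inverter AC capacity is determined by the DC/AC ratio.
Given: P_dc = 7.29 kW, DC/AC ratio = 1.22
P_ac = P_dc / ratio = 7.29 / 1.22
P_ac = 5.98 kW

5.98


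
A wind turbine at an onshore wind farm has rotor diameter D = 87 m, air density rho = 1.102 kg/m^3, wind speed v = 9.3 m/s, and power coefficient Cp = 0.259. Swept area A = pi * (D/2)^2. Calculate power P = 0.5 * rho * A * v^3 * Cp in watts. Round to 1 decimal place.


Step 1 -- Compute swept area:
  A = pi * (D/2)^2 = pi * (87/2)^2 = 5944.68 m^2
Step 2 -- Apply wind power equation:
  P = 0.5 * rho * A * v^3 * Cp
  v^3 = 9.3^3 = 804.357
  P = 0.5 * 1.102 * 5944.68 * 804.357 * 0.259
  P = 682383.6 W

682383.6


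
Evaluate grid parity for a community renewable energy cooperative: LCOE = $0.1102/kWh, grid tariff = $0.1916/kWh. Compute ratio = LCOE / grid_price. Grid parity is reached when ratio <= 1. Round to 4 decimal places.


Compare LCOE to grid price:
  LCOE = $0.1102/kWh, Grid price = $0.1916/kWh
  Ratio = LCOE / grid_price = 0.1102 / 0.1916 = 0.5752
  Grid parity achieved (ratio <= 1)? yes

0.5752


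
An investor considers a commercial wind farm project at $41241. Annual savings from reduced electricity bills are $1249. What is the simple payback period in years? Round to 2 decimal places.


Simple payback period = initial cost / annual savings
Payback = 41241 / 1249
Payback = 33.02 years

33.02


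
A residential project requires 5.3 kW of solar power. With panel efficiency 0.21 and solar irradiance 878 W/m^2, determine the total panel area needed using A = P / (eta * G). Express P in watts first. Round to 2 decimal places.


Convert target power to watts: P = 5.3 * 1000 = 5300.0 W
Compute denominator: eta * G = 0.21 * 878 = 184.38
Required area A = P / (eta * G) = 5300.0 / 184.38
A = 28.74 m^2

28.74


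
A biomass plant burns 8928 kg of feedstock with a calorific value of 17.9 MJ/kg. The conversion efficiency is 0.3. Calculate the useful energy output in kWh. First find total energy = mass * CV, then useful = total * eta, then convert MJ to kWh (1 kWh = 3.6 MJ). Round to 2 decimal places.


Total energy = mass * CV = 8928 * 17.9 = 159811.2 MJ
Useful energy = total * eta = 159811.2 * 0.3 = 47943.36 MJ
Convert to kWh: 47943.36 / 3.6
Useful energy = 13317.60 kWh

13317.60


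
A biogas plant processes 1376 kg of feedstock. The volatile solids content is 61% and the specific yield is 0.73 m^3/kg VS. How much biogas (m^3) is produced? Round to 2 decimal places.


Compute volatile solids:
  VS = mass * VS_fraction = 1376 * 0.61 = 839.36 kg
Calculate biogas volume:
  Biogas = VS * specific_yield = 839.36 * 0.73
  Biogas = 612.73 m^3

612.73


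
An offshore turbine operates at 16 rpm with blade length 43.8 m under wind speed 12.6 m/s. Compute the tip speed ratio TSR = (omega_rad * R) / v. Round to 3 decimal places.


Convert rotational speed to rad/s:
  omega = 16 * 2 * pi / 60 = 1.6755 rad/s
Compute tip speed:
  v_tip = omega * R = 1.6755 * 43.8 = 73.388 m/s
Tip speed ratio:
  TSR = v_tip / v_wind = 73.388 / 12.6 = 5.824

5.824


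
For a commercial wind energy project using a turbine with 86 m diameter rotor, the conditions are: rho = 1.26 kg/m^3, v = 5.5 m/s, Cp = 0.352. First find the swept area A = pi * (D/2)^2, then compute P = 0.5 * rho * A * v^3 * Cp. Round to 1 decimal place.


Step 1 -- Compute swept area:
  A = pi * (D/2)^2 = pi * (86/2)^2 = 5808.8 m^2
Step 2 -- Apply wind power equation:
  P = 0.5 * rho * A * v^3 * Cp
  v^3 = 5.5^3 = 166.375
  P = 0.5 * 1.26 * 5808.8 * 166.375 * 0.352
  P = 214317.7 W

214317.7


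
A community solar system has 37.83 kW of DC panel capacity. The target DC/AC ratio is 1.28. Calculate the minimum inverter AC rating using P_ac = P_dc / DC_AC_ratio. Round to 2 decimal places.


The inverter AC capacity is determined by the DC/AC ratio.
Given: P_dc = 37.83 kW, DC/AC ratio = 1.28
P_ac = P_dc / ratio = 37.83 / 1.28
P_ac = 29.55 kW

29.55


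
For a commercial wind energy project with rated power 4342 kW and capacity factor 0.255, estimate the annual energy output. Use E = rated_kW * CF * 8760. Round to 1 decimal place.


Annual energy = rated_kW * capacity_factor * hours_per_year
Given: P_rated = 4342 kW, CF = 0.255, hours = 8760
E = 4342 * 0.255 * 8760
E = 9699159.6 kWh

9699159.6


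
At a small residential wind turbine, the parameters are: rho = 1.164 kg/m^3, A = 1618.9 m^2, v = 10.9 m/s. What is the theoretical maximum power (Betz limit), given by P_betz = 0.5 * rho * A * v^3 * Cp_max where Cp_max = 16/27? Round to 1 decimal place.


The Betz coefficient Cp_max = 16/27 = 0.5926
v^3 = 10.9^3 = 1295.029
P_betz = 0.5 * rho * A * v^3 * Cp_max
P_betz = 0.5 * 1.164 * 1618.9 * 1295.029 * 0.5926
P_betz = 723067.3 W

723067.3


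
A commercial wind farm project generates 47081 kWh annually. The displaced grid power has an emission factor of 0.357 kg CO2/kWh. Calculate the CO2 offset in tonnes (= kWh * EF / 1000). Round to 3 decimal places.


CO2 offset in kg = generation * emission_factor
CO2 offset = 47081 * 0.357 = 16807.92 kg
Convert to tonnes:
  CO2 offset = 16807.92 / 1000 = 16.808 tonnes

16.808


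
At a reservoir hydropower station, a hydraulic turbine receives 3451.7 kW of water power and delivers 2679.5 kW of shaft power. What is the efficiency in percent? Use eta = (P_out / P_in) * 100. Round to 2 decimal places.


Turbine efficiency = (output power / input power) * 100
eta = (2679.5 / 3451.7) * 100
eta = 77.63%

77.63


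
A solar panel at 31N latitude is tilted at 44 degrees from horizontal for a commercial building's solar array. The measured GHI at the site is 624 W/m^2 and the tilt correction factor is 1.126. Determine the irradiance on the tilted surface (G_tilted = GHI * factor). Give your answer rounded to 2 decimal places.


Identify the given values:
  GHI = 624 W/m^2, tilt correction factor = 1.126
Apply the formula G_tilted = GHI * factor:
  G_tilted = 624 * 1.126
  G_tilted = 702.62 W/m^2

702.62


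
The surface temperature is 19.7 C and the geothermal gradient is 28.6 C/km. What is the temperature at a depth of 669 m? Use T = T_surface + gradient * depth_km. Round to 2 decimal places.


Convert depth to km: 669 / 1000 = 0.669 km
Temperature increase = gradient * depth_km = 28.6 * 0.669 = 19.13 C
Temperature at depth = T_surface + delta_T = 19.7 + 19.13
T = 38.83 C

38.83


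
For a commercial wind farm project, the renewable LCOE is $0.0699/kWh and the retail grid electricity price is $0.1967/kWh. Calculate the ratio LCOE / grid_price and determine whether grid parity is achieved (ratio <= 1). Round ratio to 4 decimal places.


Compare LCOE to grid price:
  LCOE = $0.0699/kWh, Grid price = $0.1967/kWh
  Ratio = LCOE / grid_price = 0.0699 / 0.1967 = 0.3554
  Grid parity achieved (ratio <= 1)? yes

0.3554


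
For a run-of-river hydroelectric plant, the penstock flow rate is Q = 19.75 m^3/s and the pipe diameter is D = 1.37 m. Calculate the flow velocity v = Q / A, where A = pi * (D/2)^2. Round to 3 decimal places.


Compute pipe cross-sectional area:
  A = pi * (D/2)^2 = pi * (1.37/2)^2 = 1.4741 m^2
Calculate velocity:
  v = Q / A = 19.75 / 1.4741
  v = 13.398 m/s

13.398


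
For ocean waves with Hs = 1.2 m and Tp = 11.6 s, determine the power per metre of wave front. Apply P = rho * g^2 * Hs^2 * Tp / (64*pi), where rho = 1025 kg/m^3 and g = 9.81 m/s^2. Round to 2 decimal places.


Apply wave power formula:
  g^2 = 9.81^2 = 96.2361
  Hs^2 = 1.2^2 = 1.44
  Numerator = rho * g^2 * Hs^2 * Tp = 1025 * 96.2361 * 1.44 * 11.6 = 1647716.01
  Denominator = 64 * pi = 201.0619
  P = 1647716.01 / 201.0619 = 8195.07 W/m

8195.07


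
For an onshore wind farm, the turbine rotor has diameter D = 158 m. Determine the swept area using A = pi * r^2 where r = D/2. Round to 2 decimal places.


Compute the rotor radius:
  r = D / 2 = 158 / 2 = 79.0 m
Calculate swept area:
  A = pi * r^2 = pi * 79.0^2
  A = 19606.68 m^2

19606.68


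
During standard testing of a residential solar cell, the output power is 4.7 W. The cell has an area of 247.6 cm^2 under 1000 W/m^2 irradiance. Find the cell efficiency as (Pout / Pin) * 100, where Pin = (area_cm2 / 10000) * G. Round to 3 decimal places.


First compute the input power:
  Pin = area_cm2 / 10000 * G = 247.6 / 10000 * 1000 = 24.76 W
Then compute efficiency:
  Efficiency = (Pout / Pin) * 100 = (4.7 / 24.76) * 100
  Efficiency = 18.982%

18.982


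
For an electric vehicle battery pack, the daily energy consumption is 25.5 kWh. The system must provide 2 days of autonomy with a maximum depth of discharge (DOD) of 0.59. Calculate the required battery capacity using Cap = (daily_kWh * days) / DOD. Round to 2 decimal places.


Total energy needed = daily * days = 25.5 * 2 = 51.0 kWh
Account for depth of discharge:
  Cap = total_energy / DOD = 51.0 / 0.59
  Cap = 86.44 kWh

86.44


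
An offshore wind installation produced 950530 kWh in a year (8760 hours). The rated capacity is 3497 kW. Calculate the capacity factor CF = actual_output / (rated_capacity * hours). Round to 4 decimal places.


Capacity factor = actual output / maximum possible output
Maximum possible = rated * hours = 3497 * 8760 = 30633720 kWh
CF = 950530 / 30633720
CF = 0.0310

0.0310


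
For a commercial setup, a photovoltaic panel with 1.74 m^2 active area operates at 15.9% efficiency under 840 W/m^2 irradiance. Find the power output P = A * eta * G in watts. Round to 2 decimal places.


Use the solar power formula P = A * eta * G.
Given: A = 1.74 m^2, eta = 0.159, G = 840 W/m^2
P = 1.74 * 0.159 * 840
P = 232.39 W

232.39


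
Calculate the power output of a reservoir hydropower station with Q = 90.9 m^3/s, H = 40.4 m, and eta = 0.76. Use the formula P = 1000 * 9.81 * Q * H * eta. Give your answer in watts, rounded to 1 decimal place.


Apply the hydropower formula P = rho * g * Q * H * eta
rho * g = 1000 * 9.81 = 9810.0
P = 9810.0 * 90.9 * 40.4 * 0.76
P = 27379647.2 W

27379647.2


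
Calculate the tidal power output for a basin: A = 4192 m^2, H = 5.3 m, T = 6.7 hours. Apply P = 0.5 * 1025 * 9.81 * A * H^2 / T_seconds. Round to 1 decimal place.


Convert period to seconds: T = 6.7 * 3600 = 24120.0 s
H^2 = 5.3^2 = 28.09
P = 0.5 * rho * g * A * H^2 / T
P = 0.5 * 1025 * 9.81 * 4192 * 28.09 / 24120.0
P = 24544.7 W

24544.7


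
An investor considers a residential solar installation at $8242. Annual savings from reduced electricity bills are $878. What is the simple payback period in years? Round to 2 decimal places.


Simple payback period = initial cost / annual savings
Payback = 8242 / 878
Payback = 9.39 years

9.39


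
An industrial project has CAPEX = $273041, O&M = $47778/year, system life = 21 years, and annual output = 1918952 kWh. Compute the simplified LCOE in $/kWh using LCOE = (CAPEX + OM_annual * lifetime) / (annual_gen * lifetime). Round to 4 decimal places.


Total cost = CAPEX + OM * lifetime = 273041 + 47778 * 21 = 273041 + 1003338 = 1276379
Total generation = annual * lifetime = 1918952 * 21 = 40297992 kWh
LCOE = 1276379 / 40297992
LCOE = 0.0317 $/kWh

0.0317


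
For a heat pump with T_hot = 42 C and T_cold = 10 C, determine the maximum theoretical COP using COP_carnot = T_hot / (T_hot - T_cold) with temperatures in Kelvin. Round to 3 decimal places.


Convert to Kelvin:
  T_hot = 42 + 273.15 = 315.15 K
  T_cold = 10 + 273.15 = 283.15 K
Apply Carnot COP formula:
  COP = T_hot_K / (T_hot_K - T_cold_K) = 315.15 / 32.0
  COP = 9.848

9.848


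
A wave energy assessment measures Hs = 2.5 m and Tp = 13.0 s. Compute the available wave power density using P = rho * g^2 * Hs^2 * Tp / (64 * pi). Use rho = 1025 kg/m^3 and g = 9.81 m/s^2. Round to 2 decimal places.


Apply wave power formula:
  g^2 = 9.81^2 = 96.2361
  Hs^2 = 2.5^2 = 6.25
  Numerator = rho * g^2 * Hs^2 * Tp = 1025 * 96.2361 * 6.25 * 13.0 = 8014662.7
  Denominator = 64 * pi = 201.0619
  P = 8014662.7 / 201.0619 = 39861.66 W/m

39861.66


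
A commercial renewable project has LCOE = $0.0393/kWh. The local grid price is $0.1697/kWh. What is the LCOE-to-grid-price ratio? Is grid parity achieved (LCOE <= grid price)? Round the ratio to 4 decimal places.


Compare LCOE to grid price:
  LCOE = $0.0393/kWh, Grid price = $0.1697/kWh
  Ratio = LCOE / grid_price = 0.0393 / 0.1697 = 0.2316
  Grid parity achieved (ratio <= 1)? yes

0.2316


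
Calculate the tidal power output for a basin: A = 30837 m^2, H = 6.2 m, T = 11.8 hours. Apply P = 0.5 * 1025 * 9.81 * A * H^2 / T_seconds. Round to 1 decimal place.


Convert period to seconds: T = 11.8 * 3600 = 42480.0 s
H^2 = 6.2^2 = 38.44
P = 0.5 * rho * g * A * H^2 / T
P = 0.5 * 1025 * 9.81 * 30837 * 38.44 / 42480.0
P = 140292.3 W

140292.3


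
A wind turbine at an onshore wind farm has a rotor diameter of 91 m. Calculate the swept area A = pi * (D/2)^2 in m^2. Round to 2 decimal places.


Compute the rotor radius:
  r = D / 2 = 91 / 2 = 45.5 m
Calculate swept area:
  A = pi * r^2 = pi * 45.5^2
  A = 6503.88 m^2

6503.88


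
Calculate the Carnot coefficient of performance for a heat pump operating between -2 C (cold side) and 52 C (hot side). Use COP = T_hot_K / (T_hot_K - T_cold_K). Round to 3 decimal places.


Convert to Kelvin:
  T_hot = 52 + 273.15 = 325.15 K
  T_cold = -2 + 273.15 = 271.15 K
Apply Carnot COP formula:
  COP = T_hot_K / (T_hot_K - T_cold_K) = 325.15 / 54.0
  COP = 6.021

6.021


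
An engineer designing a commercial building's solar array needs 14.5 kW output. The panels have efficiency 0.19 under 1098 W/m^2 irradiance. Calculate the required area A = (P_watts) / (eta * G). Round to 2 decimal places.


Convert target power to watts: P = 14.5 * 1000 = 14500.0 W
Compute denominator: eta * G = 0.19 * 1098 = 208.62
Required area A = P / (eta * G) = 14500.0 / 208.62
A = 69.50 m^2

69.50


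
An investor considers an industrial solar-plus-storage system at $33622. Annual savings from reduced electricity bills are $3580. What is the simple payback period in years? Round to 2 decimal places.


Simple payback period = initial cost / annual savings
Payback = 33622 / 3580
Payback = 9.39 years

9.39


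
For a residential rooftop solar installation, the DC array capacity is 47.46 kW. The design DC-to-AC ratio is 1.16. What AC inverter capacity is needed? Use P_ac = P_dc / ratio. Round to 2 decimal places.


The inverter AC capacity is determined by the DC/AC ratio.
Given: P_dc = 47.46 kW, DC/AC ratio = 1.16
P_ac = P_dc / ratio = 47.46 / 1.16
P_ac = 40.91 kW

40.91


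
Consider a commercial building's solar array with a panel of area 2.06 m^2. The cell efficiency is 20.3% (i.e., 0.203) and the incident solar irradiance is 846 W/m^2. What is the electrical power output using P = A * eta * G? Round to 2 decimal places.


Use the solar power formula P = A * eta * G.
Given: A = 2.06 m^2, eta = 0.203, G = 846 W/m^2
P = 2.06 * 0.203 * 846
P = 353.78 W

353.78


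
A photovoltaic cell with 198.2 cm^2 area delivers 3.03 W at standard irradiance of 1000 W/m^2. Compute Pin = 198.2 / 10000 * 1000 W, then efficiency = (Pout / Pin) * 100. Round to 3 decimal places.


First compute the input power:
  Pin = area_cm2 / 10000 * G = 198.2 / 10000 * 1000 = 19.82 W
Then compute efficiency:
  Efficiency = (Pout / Pin) * 100 = (3.03 / 19.82) * 100
  Efficiency = 15.288%

15.288


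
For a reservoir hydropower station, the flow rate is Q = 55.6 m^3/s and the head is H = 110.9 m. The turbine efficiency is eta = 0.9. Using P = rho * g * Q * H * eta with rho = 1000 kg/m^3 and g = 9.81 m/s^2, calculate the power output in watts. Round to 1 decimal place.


Apply the hydropower formula P = rho * g * Q * H * eta
rho * g = 1000 * 9.81 = 9810.0
P = 9810.0 * 55.6 * 110.9 * 0.9
P = 54439967.2 W

54439967.2


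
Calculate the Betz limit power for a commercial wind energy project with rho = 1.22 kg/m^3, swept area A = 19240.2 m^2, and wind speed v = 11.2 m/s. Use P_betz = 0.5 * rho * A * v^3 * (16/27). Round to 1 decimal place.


The Betz coefficient Cp_max = 16/27 = 0.5926
v^3 = 11.2^3 = 1404.928
P_betz = 0.5 * rho * A * v^3 * Cp_max
P_betz = 0.5 * 1.22 * 19240.2 * 1404.928 * 0.5926
P_betz = 9771240.5 W

9771240.5


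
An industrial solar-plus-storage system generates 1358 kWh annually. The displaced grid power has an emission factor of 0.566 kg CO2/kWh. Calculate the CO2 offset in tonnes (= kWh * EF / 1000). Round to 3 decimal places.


CO2 offset in kg = generation * emission_factor
CO2 offset = 1358 * 0.566 = 768.63 kg
Convert to tonnes:
  CO2 offset = 768.63 / 1000 = 0.769 tonnes

0.769


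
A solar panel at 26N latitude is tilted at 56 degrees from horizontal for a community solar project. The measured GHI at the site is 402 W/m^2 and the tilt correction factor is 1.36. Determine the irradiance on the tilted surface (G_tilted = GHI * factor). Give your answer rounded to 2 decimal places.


Identify the given values:
  GHI = 402 W/m^2, tilt correction factor = 1.36
Apply the formula G_tilted = GHI * factor:
  G_tilted = 402 * 1.36
  G_tilted = 546.72 W/m^2

546.72


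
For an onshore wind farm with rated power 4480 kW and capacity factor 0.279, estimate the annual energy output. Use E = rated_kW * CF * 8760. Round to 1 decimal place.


Annual energy = rated_kW * capacity_factor * hours_per_year
Given: P_rated = 4480 kW, CF = 0.279, hours = 8760
E = 4480 * 0.279 * 8760
E = 10949299.2 kWh

10949299.2


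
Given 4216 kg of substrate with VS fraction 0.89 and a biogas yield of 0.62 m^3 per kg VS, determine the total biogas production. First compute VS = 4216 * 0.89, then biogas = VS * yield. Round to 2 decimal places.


Compute volatile solids:
  VS = mass * VS_fraction = 4216 * 0.89 = 3752.24 kg
Calculate biogas volume:
  Biogas = VS * specific_yield = 3752.24 * 0.62
  Biogas = 2326.39 m^3

2326.39


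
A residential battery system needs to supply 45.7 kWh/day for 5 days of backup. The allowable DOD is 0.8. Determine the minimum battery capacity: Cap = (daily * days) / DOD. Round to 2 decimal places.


Total energy needed = daily * days = 45.7 * 5 = 228.5 kWh
Account for depth of discharge:
  Cap = total_energy / DOD = 228.5 / 0.8
  Cap = 285.63 kWh

285.63


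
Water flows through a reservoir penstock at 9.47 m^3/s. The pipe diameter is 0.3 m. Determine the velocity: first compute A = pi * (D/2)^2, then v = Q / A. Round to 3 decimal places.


Compute pipe cross-sectional area:
  A = pi * (D/2)^2 = pi * (0.3/2)^2 = 0.0707 m^2
Calculate velocity:
  v = Q / A = 9.47 / 0.0707
  v = 133.973 m/s

133.973


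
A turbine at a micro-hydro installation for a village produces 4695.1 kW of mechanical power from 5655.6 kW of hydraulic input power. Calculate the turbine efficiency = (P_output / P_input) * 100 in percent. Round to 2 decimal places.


Turbine efficiency = (output power / input power) * 100
eta = (4695.1 / 5655.6) * 100
eta = 83.02%

83.02


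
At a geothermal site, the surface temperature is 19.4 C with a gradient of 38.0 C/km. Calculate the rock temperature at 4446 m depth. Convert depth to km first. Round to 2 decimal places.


Convert depth to km: 4446 / 1000 = 4.446 km
Temperature increase = gradient * depth_km = 38.0 * 4.446 = 168.95 C
Temperature at depth = T_surface + delta_T = 19.4 + 168.95
T = 188.35 C

188.35


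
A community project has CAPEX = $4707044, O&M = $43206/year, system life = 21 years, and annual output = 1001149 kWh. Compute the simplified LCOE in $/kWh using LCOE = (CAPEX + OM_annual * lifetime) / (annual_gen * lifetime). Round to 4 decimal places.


Total cost = CAPEX + OM * lifetime = 4707044 + 43206 * 21 = 4707044 + 907326 = 5614370
Total generation = annual * lifetime = 1001149 * 21 = 21024129 kWh
LCOE = 5614370 / 21024129
LCOE = 0.2670 $/kWh

0.2670


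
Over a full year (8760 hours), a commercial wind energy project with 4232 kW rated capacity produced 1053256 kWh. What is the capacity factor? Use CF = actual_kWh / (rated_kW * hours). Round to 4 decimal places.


Capacity factor = actual output / maximum possible output
Maximum possible = rated * hours = 4232 * 8760 = 37072320 kWh
CF = 1053256 / 37072320
CF = 0.0284

0.0284


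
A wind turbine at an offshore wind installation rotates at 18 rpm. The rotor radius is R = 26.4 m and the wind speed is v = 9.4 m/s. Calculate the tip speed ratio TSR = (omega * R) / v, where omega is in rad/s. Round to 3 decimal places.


Convert rotational speed to rad/s:
  omega = 18 * 2 * pi / 60 = 1.885 rad/s
Compute tip speed:
  v_tip = omega * R = 1.885 * 26.4 = 49.763 m/s
Tip speed ratio:
  TSR = v_tip / v_wind = 49.763 / 9.4 = 5.294

5.294


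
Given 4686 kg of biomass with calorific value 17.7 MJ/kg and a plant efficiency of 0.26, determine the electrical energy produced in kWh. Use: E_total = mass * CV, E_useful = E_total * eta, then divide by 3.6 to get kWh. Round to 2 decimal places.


Total energy = mass * CV = 4686 * 17.7 = 82942.2 MJ
Useful energy = total * eta = 82942.2 * 0.26 = 21564.97 MJ
Convert to kWh: 21564.97 / 3.6
Useful energy = 5990.27 kWh

5990.27


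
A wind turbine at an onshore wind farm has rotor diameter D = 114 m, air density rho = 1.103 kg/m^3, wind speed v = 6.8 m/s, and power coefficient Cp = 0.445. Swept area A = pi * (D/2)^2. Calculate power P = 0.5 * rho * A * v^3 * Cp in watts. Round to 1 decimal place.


Step 1 -- Compute swept area:
  A = pi * (D/2)^2 = pi * (114/2)^2 = 10207.03 m^2
Step 2 -- Apply wind power equation:
  P = 0.5 * rho * A * v^3 * Cp
  v^3 = 6.8^3 = 314.432
  P = 0.5 * 1.103 * 10207.03 * 314.432 * 0.445
  P = 787647.4 W

787647.4


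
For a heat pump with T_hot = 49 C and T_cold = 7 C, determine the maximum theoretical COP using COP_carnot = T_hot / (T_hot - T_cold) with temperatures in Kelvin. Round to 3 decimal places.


Convert to Kelvin:
  T_hot = 49 + 273.15 = 322.15 K
  T_cold = 7 + 273.15 = 280.15 K
Apply Carnot COP formula:
  COP = T_hot_K / (T_hot_K - T_cold_K) = 322.15 / 42.0
  COP = 7.670

7.670


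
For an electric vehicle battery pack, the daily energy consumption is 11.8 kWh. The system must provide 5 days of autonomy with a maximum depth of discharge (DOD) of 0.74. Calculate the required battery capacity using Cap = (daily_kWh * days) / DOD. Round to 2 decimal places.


Total energy needed = daily * days = 11.8 * 5 = 59.0 kWh
Account for depth of discharge:
  Cap = total_energy / DOD = 59.0 / 0.74
  Cap = 79.73 kWh

79.73


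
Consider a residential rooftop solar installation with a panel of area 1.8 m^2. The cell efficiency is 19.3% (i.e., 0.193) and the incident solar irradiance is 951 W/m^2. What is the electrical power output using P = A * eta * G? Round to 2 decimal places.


Use the solar power formula P = A * eta * G.
Given: A = 1.8 m^2, eta = 0.193, G = 951 W/m^2
P = 1.8 * 0.193 * 951
P = 330.38 W

330.38


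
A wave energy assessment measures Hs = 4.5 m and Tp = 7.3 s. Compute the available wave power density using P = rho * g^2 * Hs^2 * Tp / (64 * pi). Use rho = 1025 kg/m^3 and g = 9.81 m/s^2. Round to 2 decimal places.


Apply wave power formula:
  g^2 = 9.81^2 = 96.2361
  Hs^2 = 4.5^2 = 20.25
  Numerator = rho * g^2 * Hs^2 * Tp = 1025 * 96.2361 * 20.25 * 7.3 = 14581754.02
  Denominator = 64 * pi = 201.0619
  P = 14581754.02 / 201.0619 = 72523.69 W/m

72523.69


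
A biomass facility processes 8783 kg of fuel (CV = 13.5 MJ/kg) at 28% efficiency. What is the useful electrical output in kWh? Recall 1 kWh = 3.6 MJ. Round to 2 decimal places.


Total energy = mass * CV = 8783 * 13.5 = 118570.5 MJ
Useful energy = total * eta = 118570.5 * 0.28 = 33199.74 MJ
Convert to kWh: 33199.74 / 3.6
Useful energy = 9222.15 kWh

9222.15


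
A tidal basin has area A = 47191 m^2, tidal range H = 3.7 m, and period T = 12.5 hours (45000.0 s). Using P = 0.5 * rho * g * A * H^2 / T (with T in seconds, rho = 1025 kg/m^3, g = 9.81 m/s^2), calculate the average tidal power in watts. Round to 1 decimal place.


Convert period to seconds: T = 12.5 * 3600 = 45000.0 s
H^2 = 3.7^2 = 13.69
P = 0.5 * rho * g * A * H^2 / T
P = 0.5 * 1025 * 9.81 * 47191 * 13.69 / 45000.0
P = 72179.4 W

72179.4


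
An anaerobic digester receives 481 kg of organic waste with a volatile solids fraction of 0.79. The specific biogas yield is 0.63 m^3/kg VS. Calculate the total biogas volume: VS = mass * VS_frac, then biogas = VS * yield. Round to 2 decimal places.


Compute volatile solids:
  VS = mass * VS_fraction = 481 * 0.79 = 379.99 kg
Calculate biogas volume:
  Biogas = VS * specific_yield = 379.99 * 0.63
  Biogas = 239.39 m^3

239.39


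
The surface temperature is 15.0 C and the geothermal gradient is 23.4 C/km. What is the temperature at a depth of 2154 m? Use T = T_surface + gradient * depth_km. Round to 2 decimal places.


Convert depth to km: 2154 / 1000 = 2.154 km
Temperature increase = gradient * depth_km = 23.4 * 2.154 = 50.4 C
Temperature at depth = T_surface + delta_T = 15.0 + 50.4
T = 65.40 C

65.40


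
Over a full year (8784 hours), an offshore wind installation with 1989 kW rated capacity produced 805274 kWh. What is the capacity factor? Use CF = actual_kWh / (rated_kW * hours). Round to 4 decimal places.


Capacity factor = actual output / maximum possible output
Maximum possible = rated * hours = 1989 * 8784 = 17471376 kWh
CF = 805274 / 17471376
CF = 0.0461

0.0461


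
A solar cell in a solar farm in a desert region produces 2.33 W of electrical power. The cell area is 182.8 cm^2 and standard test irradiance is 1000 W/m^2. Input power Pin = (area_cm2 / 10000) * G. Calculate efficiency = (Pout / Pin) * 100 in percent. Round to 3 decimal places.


First compute the input power:
  Pin = area_cm2 / 10000 * G = 182.8 / 10000 * 1000 = 18.28 W
Then compute efficiency:
  Efficiency = (Pout / Pin) * 100 = (2.33 / 18.28) * 100
  Efficiency = 12.746%

12.746


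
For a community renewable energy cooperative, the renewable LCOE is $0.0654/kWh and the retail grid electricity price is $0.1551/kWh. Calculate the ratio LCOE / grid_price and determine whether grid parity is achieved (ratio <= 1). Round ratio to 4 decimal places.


Compare LCOE to grid price:
  LCOE = $0.0654/kWh, Grid price = $0.1551/kWh
  Ratio = LCOE / grid_price = 0.0654 / 0.1551 = 0.4217
  Grid parity achieved (ratio <= 1)? yes

0.4217


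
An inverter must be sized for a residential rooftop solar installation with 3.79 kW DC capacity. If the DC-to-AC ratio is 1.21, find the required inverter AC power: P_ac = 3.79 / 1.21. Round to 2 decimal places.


The inverter AC capacity is determined by the DC/AC ratio.
Given: P_dc = 3.79 kW, DC/AC ratio = 1.21
P_ac = P_dc / ratio = 3.79 / 1.21
P_ac = 3.13 kW

3.13


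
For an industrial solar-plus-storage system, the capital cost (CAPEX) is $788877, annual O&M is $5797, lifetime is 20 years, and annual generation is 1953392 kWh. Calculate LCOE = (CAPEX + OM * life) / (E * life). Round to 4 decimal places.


Total cost = CAPEX + OM * lifetime = 788877 + 5797 * 20 = 788877 + 115940 = 904817
Total generation = annual * lifetime = 1953392 * 20 = 39067840 kWh
LCOE = 904817 / 39067840
LCOE = 0.0232 $/kWh

0.0232


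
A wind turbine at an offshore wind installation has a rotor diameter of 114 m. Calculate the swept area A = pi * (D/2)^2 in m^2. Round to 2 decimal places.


Compute the rotor radius:
  r = D / 2 = 114 / 2 = 57.0 m
Calculate swept area:
  A = pi * r^2 = pi * 57.0^2
  A = 10207.03 m^2

10207.03
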